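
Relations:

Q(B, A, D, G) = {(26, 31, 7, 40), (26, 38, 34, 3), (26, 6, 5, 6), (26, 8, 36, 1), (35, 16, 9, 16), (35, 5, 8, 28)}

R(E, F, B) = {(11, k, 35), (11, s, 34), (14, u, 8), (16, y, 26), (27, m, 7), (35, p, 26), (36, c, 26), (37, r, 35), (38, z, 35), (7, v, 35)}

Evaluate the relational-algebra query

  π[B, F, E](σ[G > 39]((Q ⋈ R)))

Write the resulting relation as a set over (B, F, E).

{(26, c, 36), (26, p, 35), (26, y, 16)}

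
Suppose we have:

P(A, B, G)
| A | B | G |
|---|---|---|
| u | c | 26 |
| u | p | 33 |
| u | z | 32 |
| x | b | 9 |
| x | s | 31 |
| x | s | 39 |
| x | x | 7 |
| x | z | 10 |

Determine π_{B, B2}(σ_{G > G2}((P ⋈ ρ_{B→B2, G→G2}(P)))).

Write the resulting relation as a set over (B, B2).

{(b, x), (p, c), (p, z), (s, b), (s, s), (s, x), (s, z), (z, b), (z, c), (z, x)}

ρ[B→B2, G→G2]: schema becomes (A, B2, G2); tuples unchanged.
Joining P and ρ_{B→B2, G→G2}(P) on A yields {(u, c, 26, c, 26), (u, c, 26, p, 33), (u, c, 26, z, 32), (u, p, 33, c, 26), (u, p, 33, p, 33), (u, p, 33, z, 32), (u, z, 32, c, 26), (u, z, 32, p, 33), (u, z, 32, z, 32), (x, b, 9, b, 9), (x, b, 9, s, 31), (x, b, 9, s, 39), (x, b, 9, x, 7), (x, b, 9, z, 10), (x, s, 31, b, 9), (x, s, 31, s, 31), (x, s, 31, s, 39), (x, s, 31, x, 7), (x, s, 31, z, 10), (x, s, 39, b, 9), (x, s, 39, s, 31), (x, s, 39, s, 39), (x, s, 39, x, 7), (x, s, 39, z, 10), (x, x, 7, b, 9), (x, x, 7, s, 31), (x, x, 7, s, 39), (x, x, 7, x, 7), (x, x, 7, z, 10), (x, z, 10, b, 9), (x, z, 10, s, 31), (x, z, 10, s, 39), (x, z, 10, x, 7), (x, z, 10, z, 10)}.
Filtering on G > G2 leaves {(u, p, 33, c, 26), (u, p, 33, z, 32), (u, z, 32, c, 26), (x, b, 9, x, 7), (x, s, 31, b, 9), (x, s, 31, x, 7), (x, s, 31, z, 10), (x, s, 39, b, 9), (x, s, 39, s, 31), (x, s, 39, x, 7), (x, s, 39, z, 10), (x, z, 10, b, 9), (x, z, 10, x, 7)}.
π[B, B2]: project onto (B, B2) (3 duplicate(s) eliminated) → {(b, x), (p, c), (p, z), (s, b), (s, s), (s, x), (s, z), (z, b), (z, c), (z, x)}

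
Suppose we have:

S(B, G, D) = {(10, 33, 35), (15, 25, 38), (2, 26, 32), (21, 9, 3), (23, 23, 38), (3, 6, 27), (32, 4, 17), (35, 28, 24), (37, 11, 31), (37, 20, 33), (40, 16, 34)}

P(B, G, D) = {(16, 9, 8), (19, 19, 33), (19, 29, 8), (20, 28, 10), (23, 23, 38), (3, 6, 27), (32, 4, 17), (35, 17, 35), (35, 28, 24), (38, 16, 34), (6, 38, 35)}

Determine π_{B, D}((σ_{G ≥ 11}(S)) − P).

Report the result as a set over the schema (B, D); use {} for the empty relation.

σ[G ≥ 11]: keep tuples satisfying G ≥ 11 → {(10, 33, 35), (15, 25, 38), (2, 26, 32), (23, 23, 38), (35, 28, 24), (37, 11, 31), (37, 20, 33), (40, 16, 34)}
Difference: {(10, 33, 35), (15, 25, 38), (2, 26, 32), (23, 23, 38), (35, 28, 24), (37, 11, 31), (37, 20, 33), (40, 16, 34)} with {(16, 9, 8), (19, 19, 33), (19, 29, 8), (20, 28, 10), (23, 23, 38), (3, 6, 27), (32, 4, 17), (35, 17, 35), (35, 28, 24), (38, 16, 34), (6, 38, 35)} → {(10, 33, 35), (15, 25, 38), (2, 26, 32), (37, 11, 31), (37, 20, 33), (40, 16, 34)}
Keep only column(s) B, D: {(10, 35), (15, 38), (2, 32), (37, 31), (37, 33), (40, 34)}

{(10, 35), (15, 38), (2, 32), (37, 31), (37, 33), (40, 34)}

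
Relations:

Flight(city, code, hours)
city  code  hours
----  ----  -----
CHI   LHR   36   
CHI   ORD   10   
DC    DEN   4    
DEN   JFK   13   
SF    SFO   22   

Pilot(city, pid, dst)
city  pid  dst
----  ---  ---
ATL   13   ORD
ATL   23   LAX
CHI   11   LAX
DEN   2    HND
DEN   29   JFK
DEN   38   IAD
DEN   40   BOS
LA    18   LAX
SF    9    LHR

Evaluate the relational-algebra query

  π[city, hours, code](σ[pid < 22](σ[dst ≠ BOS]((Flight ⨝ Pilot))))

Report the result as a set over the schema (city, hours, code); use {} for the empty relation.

{(CHI, 10, ORD), (CHI, 36, LHR), (DEN, 13, JFK), (SF, 22, SFO)}

Joining Flight and Pilot on city yields {(CHI, LHR, 36, 11, LAX), (CHI, ORD, 10, 11, LAX), (DEN, JFK, 13, 2, HND), (DEN, JFK, 13, 29, JFK), (DEN, JFK, 13, 38, IAD), (DEN, JFK, 13, 40, BOS), (SF, SFO, 22, 9, LHR)}.
Selection dst ≠ BOS: {(CHI, LHR, 36, 11, LAX), (CHI, ORD, 10, 11, LAX), (DEN, JFK, 13, 2, HND), (DEN, JFK, 13, 29, JFK), (DEN, JFK, 13, 38, IAD), (SF, SFO, 22, 9, LHR)}
Selection pid < 22: {(CHI, LHR, 36, 11, LAX), (CHI, ORD, 10, 11, LAX), (DEN, JFK, 13, 2, HND), (SF, SFO, 22, 9, LHR)}
Keep only column(s) city, hours, code: {(CHI, 10, ORD), (CHI, 36, LHR), (DEN, 13, JFK), (SF, 22, SFO)}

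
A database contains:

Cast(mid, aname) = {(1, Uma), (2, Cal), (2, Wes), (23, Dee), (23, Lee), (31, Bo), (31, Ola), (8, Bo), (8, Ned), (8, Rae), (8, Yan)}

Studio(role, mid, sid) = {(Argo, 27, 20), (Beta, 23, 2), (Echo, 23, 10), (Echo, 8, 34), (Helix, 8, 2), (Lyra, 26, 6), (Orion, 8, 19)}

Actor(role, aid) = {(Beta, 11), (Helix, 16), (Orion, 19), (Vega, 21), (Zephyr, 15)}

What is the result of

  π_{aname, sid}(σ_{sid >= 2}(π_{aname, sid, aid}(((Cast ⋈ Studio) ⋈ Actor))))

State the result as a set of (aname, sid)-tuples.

{(Bo, 19), (Bo, 2), (Dee, 2), (Lee, 2), (Ned, 19), (Ned, 2), (Rae, 19), (Rae, 2), (Yan, 19), (Yan, 2)}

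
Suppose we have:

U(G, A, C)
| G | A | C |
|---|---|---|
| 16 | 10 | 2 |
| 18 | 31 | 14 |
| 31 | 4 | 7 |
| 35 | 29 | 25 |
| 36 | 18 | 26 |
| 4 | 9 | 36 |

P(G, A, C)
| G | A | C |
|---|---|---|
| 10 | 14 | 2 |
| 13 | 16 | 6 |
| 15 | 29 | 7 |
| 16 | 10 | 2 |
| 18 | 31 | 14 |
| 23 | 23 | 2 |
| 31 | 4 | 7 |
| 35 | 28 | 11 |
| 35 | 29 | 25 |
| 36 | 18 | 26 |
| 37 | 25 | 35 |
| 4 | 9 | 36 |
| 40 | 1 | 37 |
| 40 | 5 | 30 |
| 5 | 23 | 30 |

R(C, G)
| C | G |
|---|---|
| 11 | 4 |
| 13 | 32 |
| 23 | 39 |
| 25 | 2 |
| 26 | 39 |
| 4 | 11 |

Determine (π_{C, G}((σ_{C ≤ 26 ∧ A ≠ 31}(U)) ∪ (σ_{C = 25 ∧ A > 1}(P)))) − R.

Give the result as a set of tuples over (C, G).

Selection C ≤ 26 ∧ A ≠ 31: {(16, 10, 2), (31, 4, 7), (35, 29, 25), (36, 18, 26)}
Selection C = 25 ∧ A > 1: {(35, 29, 25)}
Union: {(16, 10, 2), (31, 4, 7), (35, 29, 25), (36, 18, 26)} with {(35, 29, 25)} → {(16, 10, 2), (31, 4, 7), (35, 29, 25), (36, 18, 26)}
π[C, G]: project onto (C, G) → {(2, 16), (25, 35), (26, 36), (7, 31)}
Difference: {(2, 16), (25, 35), (26, 36), (7, 31)} with {(11, 4), (13, 32), (23, 39), (25, 2), (26, 39), (4, 11)} → {(2, 16), (25, 35), (26, 36), (7, 31)}

{(2, 16), (25, 35), (26, 36), (7, 31)}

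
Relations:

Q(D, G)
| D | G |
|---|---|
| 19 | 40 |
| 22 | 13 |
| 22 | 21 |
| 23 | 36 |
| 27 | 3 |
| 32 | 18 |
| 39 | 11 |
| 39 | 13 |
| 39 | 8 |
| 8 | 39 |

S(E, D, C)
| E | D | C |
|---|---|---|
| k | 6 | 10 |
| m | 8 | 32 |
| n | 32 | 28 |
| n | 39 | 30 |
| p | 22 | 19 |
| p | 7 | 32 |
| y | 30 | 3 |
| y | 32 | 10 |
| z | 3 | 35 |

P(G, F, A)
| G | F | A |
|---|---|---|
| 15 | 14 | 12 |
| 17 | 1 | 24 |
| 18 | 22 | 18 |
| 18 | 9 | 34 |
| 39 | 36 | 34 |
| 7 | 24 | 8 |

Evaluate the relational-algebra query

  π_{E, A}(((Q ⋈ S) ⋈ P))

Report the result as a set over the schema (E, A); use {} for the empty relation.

{(m, 34), (n, 18), (n, 34), (y, 18), (y, 34)}

Joining Q and S on D yields {(22, 13, p, 19), (22, 21, p, 19), (32, 18, n, 28), (32, 18, y, 10), (39, 11, n, 30), (39, 13, n, 30), (39, 8, n, 30), (8, 39, m, 32)}.
Joining (Q ⋈ S) and P on G yields {(32, 18, n, 28, 22, 18), (32, 18, n, 28, 9, 34), (32, 18, y, 10, 22, 18), (32, 18, y, 10, 9, 34), (8, 39, m, 32, 36, 34)}.
Keep only column(s) E, A: {(m, 34), (n, 18), (n, 34), (y, 18), (y, 34)}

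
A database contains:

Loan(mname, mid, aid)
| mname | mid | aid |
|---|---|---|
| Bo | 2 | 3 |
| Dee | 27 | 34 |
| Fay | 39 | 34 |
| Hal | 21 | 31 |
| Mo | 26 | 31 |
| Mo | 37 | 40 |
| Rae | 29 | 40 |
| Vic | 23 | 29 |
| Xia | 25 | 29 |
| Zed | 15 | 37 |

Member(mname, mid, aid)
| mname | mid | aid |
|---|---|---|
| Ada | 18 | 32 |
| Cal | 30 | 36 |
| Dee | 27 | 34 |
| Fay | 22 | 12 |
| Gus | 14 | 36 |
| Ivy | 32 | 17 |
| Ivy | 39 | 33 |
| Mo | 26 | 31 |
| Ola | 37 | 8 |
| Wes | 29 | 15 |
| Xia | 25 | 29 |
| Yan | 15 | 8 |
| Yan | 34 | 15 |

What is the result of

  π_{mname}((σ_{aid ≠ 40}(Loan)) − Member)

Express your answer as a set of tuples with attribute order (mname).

{Bo, Fay, Hal, Vic, Zed}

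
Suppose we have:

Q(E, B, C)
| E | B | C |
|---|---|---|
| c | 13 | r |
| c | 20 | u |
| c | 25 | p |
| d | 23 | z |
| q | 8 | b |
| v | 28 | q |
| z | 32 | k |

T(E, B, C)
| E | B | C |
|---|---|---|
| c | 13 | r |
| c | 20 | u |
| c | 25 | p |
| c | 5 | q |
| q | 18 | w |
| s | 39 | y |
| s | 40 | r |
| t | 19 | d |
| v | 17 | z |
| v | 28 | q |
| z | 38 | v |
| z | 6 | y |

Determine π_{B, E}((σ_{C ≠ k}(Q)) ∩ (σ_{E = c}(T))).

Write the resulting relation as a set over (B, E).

{(13, c), (20, c), (25, c)}

Selection C ≠ k: {(c, 13, r), (c, 20, u), (c, 25, p), (d, 23, z), (q, 8, b), (v, 28, q)}
Selection E = c: {(c, 13, r), (c, 20, u), (c, 25, p), (c, 5, q)}
Taking the intersection: {(c, 13, r), (c, 20, u), (c, 25, p)}
Keep only column(s) B, E: {(13, c), (20, c), (25, c)}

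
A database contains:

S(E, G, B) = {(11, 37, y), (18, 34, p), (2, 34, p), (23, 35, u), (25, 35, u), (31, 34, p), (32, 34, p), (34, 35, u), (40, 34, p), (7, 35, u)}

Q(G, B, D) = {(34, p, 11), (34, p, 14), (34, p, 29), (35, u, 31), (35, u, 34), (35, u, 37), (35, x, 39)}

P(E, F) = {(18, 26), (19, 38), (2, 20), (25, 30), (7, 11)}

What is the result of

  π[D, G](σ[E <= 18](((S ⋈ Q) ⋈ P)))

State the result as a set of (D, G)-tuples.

{(11, 34), (14, 34), (29, 34), (31, 35), (34, 35), (37, 35)}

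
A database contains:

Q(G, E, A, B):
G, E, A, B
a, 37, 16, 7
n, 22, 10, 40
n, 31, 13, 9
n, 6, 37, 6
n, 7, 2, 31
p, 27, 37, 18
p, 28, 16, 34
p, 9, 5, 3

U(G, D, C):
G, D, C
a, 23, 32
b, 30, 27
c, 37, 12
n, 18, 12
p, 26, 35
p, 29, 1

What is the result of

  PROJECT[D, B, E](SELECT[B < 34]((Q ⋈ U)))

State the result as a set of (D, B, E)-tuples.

{(18, 31, 7), (18, 6, 6), (18, 9, 31), (23, 7, 37), (26, 18, 27), (26, 3, 9), (29, 18, 27), (29, 3, 9)}

Joining Q and U on G yields {(a, 37, 16, 7, 23, 32), (n, 22, 10, 40, 18, 12), (n, 31, 13, 9, 18, 12), (n, 6, 37, 6, 18, 12), (n, 7, 2, 31, 18, 12), (p, 27, 37, 18, 26, 35), (p, 27, 37, 18, 29, 1), (p, 28, 16, 34, 26, 35), (p, 28, 16, 34, 29, 1), (p, 9, 5, 3, 26, 35), (p, 9, 5, 3, 29, 1)}.
σ[B < 34]: keep tuples satisfying B < 34 → {(a, 37, 16, 7, 23, 32), (n, 31, 13, 9, 18, 12), (n, 6, 37, 6, 18, 12), (n, 7, 2, 31, 18, 12), (p, 27, 37, 18, 26, 35), (p, 27, 37, 18, 29, 1), (p, 9, 5, 3, 26, 35), (p, 9, 5, 3, 29, 1)}
Keep only column(s) D, B, E: {(18, 31, 7), (18, 6, 6), (18, 9, 31), (23, 7, 37), (26, 18, 27), (26, 3, 9), (29, 18, 27), (29, 3, 9)}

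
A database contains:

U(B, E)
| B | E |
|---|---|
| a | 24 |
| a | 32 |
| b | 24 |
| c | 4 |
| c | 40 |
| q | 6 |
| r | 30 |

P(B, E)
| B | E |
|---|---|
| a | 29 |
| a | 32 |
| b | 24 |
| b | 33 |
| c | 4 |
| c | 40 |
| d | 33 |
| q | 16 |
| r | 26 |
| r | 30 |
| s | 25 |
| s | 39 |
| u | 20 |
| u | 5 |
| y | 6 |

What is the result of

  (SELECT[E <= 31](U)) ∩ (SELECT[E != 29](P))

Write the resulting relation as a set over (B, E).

{(b, 24), (c, 4), (r, 30)}

Selection E <= 31: {(a, 24), (b, 24), (c, 4), (q, 6), (r, 30)}
Selection E != 29: {(a, 32), (b, 24), (b, 33), (c, 4), (c, 40), (d, 33), (q, 16), (r, 26), (r, 30), (s, 25), (s, 39), (u, 20), (u, 5), (y, 6)}
Set intersection of the two operands is {(b, 24), (c, 4), (r, 30)}.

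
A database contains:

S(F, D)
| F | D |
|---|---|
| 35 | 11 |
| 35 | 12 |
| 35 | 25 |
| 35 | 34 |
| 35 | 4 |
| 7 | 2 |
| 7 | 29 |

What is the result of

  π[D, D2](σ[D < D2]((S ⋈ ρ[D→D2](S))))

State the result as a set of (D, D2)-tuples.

{(11, 12), (11, 25), (11, 34), (12, 25), (12, 34), (2, 29), (25, 34), (4, 11), (4, 12), (4, 25), (4, 34)}

ρ[D→D2]: schema becomes (F, D2); tuples unchanged.
Joining S and ρ[D→D2](S) on F yields {(35, 11, 11), (35, 11, 12), (35, 11, 25), (35, 11, 34), (35, 11, 4), (35, 12, 11), (35, 12, 12), (35, 12, 25), (35, 12, 34), (35, 12, 4), (35, 25, 11), (35, 25, 12), (35, 25, 25), (35, 25, 34), (35, 25, 4), (35, 34, 11), (35, 34, 12), (35, 34, 25), (35, 34, 34), (35, 34, 4), (35, 4, 11), (35, 4, 12), (35, 4, 25), (35, 4, 34), (35, 4, 4), (7, 2, 2), (7, 2, 29), (7, 29, 2), (7, 29, 29)}.
σ[D < D2]: keep tuples satisfying D < D2 → {(35, 11, 12), (35, 11, 25), (35, 11, 34), (35, 12, 25), (35, 12, 34), (35, 25, 34), (35, 4, 11), (35, 4, 12), (35, 4, 25), (35, 4, 34), (7, 2, 29)}
Projecting to D, D2: {(11, 12), (11, 25), (11, 34), (12, 25), (12, 34), (2, 29), (25, 34), (4, 11), (4, 12), (4, 25), (4, 34)}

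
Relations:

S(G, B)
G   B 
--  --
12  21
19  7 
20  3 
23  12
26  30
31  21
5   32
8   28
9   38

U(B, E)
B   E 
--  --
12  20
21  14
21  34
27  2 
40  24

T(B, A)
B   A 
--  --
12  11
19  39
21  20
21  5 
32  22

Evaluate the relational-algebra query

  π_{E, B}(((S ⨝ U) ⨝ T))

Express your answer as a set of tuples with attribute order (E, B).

{(14, 21), (20, 12), (34, 21)}

S ⋈ U (natural join on B): {(12, 21, 14), (12, 21, 34), (23, 12, 20), (31, 21, 14), (31, 21, 34)}
(S ⨝ U) ⋈ T (natural join on B): {(12, 21, 14, 20), (12, 21, 14, 5), (12, 21, 34, 20), (12, 21, 34, 5), (23, 12, 20, 11), (31, 21, 14, 20), (31, 21, 14, 5), (31, 21, 34, 20), (31, 21, 34, 5)}
Keep only column(s) E, B (6 duplicate(s) eliminated): {(14, 21), (20, 12), (34, 21)}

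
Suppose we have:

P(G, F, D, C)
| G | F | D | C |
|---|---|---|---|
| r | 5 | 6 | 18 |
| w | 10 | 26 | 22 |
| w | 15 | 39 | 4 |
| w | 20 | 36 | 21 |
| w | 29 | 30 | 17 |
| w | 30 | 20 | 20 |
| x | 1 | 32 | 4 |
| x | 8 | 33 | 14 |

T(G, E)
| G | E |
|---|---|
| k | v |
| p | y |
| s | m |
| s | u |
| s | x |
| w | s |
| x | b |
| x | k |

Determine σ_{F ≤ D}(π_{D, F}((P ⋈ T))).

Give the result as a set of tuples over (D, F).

{(26, 10), (30, 29), (32, 1), (33, 8), (36, 20), (39, 15)}

P ⋈ T (natural join on G): {(w, 10, 26, 22, s), (w, 15, 39, 4, s), (w, 20, 36, 21, s), (w, 29, 30, 17, s), (w, 30, 20, 20, s), (x, 1, 32, 4, b), (x, 1, 32, 4, k), (x, 8, 33, 14, b), (x, 8, 33, 14, k)}
Keep only column(s) D, F (2 duplicate(s) eliminated): {(20, 30), (26, 10), (30, 29), (32, 1), (33, 8), (36, 20), (39, 15)}
Apply σ_{F ≤ D}; surviving tuples: {(26, 10), (30, 29), (32, 1), (33, 8), (36, 20), (39, 15)}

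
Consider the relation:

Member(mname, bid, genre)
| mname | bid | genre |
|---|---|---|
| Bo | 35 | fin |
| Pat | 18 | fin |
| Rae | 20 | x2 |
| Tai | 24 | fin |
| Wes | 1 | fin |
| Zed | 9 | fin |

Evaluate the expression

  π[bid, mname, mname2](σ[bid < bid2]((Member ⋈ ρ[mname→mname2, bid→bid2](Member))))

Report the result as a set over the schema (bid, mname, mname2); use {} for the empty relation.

{(1, Wes, Bo), (1, Wes, Pat), (1, Wes, Tai), (1, Wes, Zed), (18, Pat, Bo), (18, Pat, Tai), (24, Tai, Bo), (9, Zed, Bo), (9, Zed, Pat), (9, Zed, Tai)}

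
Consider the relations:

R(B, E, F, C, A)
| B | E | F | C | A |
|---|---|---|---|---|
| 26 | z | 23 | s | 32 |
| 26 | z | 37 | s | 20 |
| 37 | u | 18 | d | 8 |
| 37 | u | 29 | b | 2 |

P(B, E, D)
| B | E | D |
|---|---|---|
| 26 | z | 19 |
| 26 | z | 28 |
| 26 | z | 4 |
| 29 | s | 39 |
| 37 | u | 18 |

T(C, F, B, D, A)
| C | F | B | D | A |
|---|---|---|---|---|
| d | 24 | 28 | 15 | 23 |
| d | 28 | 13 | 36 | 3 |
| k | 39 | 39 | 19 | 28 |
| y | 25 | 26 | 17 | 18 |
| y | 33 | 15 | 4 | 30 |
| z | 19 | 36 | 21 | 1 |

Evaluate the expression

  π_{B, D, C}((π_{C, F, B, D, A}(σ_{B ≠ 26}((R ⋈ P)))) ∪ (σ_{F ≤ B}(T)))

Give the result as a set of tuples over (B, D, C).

R ⋈ P (natural join on B, E): {(26, z, 23, s, 32, 19), (26, z, 23, s, 32, 28), (26, z, 23, s, 32, 4), (26, z, 37, s, 20, 19), (26, z, 37, s, 20, 28), (26, z, 37, s, 20, 4), (37, u, 18, d, 8, 18), (37, u, 29, b, 2, 18)}
σ[B ≠ 26]: keep tuples satisfying B ≠ 26 → {(37, u, 18, d, 8, 18), (37, u, 29, b, 2, 18)}
π_{C, F, B, D, A} gives {(b, 29, 37, 18, 2), (d, 18, 37, 18, 8)}.
σ[F ≤ B]: keep tuples satisfying F ≤ B → {(d, 24, 28, 15, 23), (k, 39, 39, 19, 28), (y, 25, 26, 17, 18), (z, 19, 36, 21, 1)}
Set union of the two operands is {(b, 29, 37, 18, 2), (d, 18, 37, 18, 8), (d, 24, 28, 15, 23), (k, 39, 39, 19, 28), (y, 25, 26, 17, 18), (z, 19, 36, 21, 1)}.
π_{B, D, C} gives {(26, 17, y), (28, 15, d), (36, 21, z), (37, 18, b), (37, 18, d), (39, 19, k)}.

{(26, 17, y), (28, 15, d), (36, 21, z), (37, 18, b), (37, 18, d), (39, 19, k)}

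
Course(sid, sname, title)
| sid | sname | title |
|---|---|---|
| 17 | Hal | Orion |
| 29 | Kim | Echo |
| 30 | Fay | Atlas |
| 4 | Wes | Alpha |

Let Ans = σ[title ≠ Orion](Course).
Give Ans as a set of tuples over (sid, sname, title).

{(29, Kim, Echo), (30, Fay, Atlas), (4, Wes, Alpha)}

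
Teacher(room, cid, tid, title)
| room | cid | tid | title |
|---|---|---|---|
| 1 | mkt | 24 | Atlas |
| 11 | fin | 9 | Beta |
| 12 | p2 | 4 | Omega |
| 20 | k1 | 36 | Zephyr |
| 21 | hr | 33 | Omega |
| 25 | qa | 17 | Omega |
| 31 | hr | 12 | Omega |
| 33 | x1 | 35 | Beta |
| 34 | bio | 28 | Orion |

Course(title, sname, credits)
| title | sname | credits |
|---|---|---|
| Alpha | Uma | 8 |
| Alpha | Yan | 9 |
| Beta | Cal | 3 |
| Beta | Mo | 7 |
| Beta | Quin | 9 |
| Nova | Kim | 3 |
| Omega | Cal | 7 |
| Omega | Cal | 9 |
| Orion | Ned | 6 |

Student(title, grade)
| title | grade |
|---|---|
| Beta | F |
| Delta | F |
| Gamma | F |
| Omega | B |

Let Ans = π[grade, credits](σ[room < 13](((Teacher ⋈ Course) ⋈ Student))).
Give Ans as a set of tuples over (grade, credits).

{(B, 7), (B, 9), (F, 3), (F, 7), (F, 9)}

Joining Teacher and Course on title yields {(11, fin, 9, Beta, Cal, 3), (11, fin, 9, Beta, Mo, 7), (11, fin, 9, Beta, Quin, 9), (12, p2, 4, Omega, Cal, 7), (12, p2, 4, Omega, Cal, 9), (21, hr, 33, Omega, Cal, 7), (21, hr, 33, Omega, Cal, 9), (25, qa, 17, Omega, Cal, 7), (25, qa, 17, Omega, Cal, 9), (31, hr, 12, Omega, Cal, 7), (31, hr, 12, Omega, Cal, 9), (33, x1, 35, Beta, Cal, 3), (33, x1, 35, Beta, Mo, 7), (33, x1, 35, Beta, Quin, 9), (34, bio, 28, Orion, Ned, 6)}.
Joining (Teacher ⋈ Course) and Student on title yields {(11, fin, 9, Beta, Cal, 3, F), (11, fin, 9, Beta, Mo, 7, F), (11, fin, 9, Beta, Quin, 9, F), (12, p2, 4, Omega, Cal, 7, B), (12, p2, 4, Omega, Cal, 9, B), (21, hr, 33, Omega, Cal, 7, B), (21, hr, 33, Omega, Cal, 9, B), (25, qa, 17, Omega, Cal, 7, B), (25, qa, 17, Omega, Cal, 9, B), (31, hr, 12, Omega, Cal, 7, B), (31, hr, 12, Omega, Cal, 9, B), (33, x1, 35, Beta, Cal, 3, F), (33, x1, 35, Beta, Mo, 7, F), (33, x1, 35, Beta, Quin, 9, F)}.
Selection room < 13: {(11, fin, 9, Beta, Cal, 3, F), (11, fin, 9, Beta, Mo, 7, F), (11, fin, 9, Beta, Quin, 9, F), (12, p2, 4, Omega, Cal, 7, B), (12, p2, 4, Omega, Cal, 9, B)}
π[grade, credits]: project onto (grade, credits) → {(B, 7), (B, 9), (F, 3), (F, 7), (F, 9)}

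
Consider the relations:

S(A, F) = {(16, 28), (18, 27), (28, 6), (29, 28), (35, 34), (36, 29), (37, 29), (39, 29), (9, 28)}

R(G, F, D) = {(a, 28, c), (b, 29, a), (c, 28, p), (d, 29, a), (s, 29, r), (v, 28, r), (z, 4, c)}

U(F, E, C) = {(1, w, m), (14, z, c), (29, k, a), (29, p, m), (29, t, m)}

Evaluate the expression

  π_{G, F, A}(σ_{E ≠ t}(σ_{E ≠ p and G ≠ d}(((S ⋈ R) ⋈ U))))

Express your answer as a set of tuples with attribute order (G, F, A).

{(b, 29, 36), (b, 29, 37), (b, 29, 39), (s, 29, 36), (s, 29, 37), (s, 29, 39)}

Natural join on F: {(16, 28, a, c), (16, 28, c, p), (16, 28, v, r), (29, 28, a, c), (29, 28, c, p), (29, 28, v, r), (36, 29, b, a), (36, 29, d, a), (36, 29, s, r), (37, 29, b, a), (37, 29, d, a), (37, 29, s, r), (39, 29, b, a), (39, 29, d, a), (39, 29, s, r), (9, 28, a, c), (9, 28, c, p), (9, 28, v, r)}
Natural join on F: {(36, 29, b, a, k, a), (36, 29, b, a, p, m), (36, 29, b, a, t, m), (36, 29, d, a, k, a), (36, 29, d, a, p, m), (36, 29, d, a, t, m), (36, 29, s, r, k, a), (36, 29, s, r, p, m), (36, 29, s, r, t, m), (37, 29, b, a, k, a), (37, 29, b, a, p, m), (37, 29, b, a, t, m), (37, 29, d, a, k, a), (37, 29, d, a, p, m), (37, 29, d, a, t, m), (37, 29, s, r, k, a), (37, 29, s, r, p, m), (37, 29, s, r, t, m), (39, 29, b, a, k, a), (39, 29, b, a, p, m), (39, 29, b, a, t, m), (39, 29, d, a, k, a), (39, 29, d, a, p, m), (39, 29, d, a, t, m), (39, 29, s, r, k, a), (39, 29, s, r, p, m), (39, 29, s, r, t, m)}
Filtering on E ≠ p and G ≠ d leaves {(36, 29, b, a, k, a), (36, 29, b, a, t, m), (36, 29, s, r, k, a), (36, 29, s, r, t, m), (37, 29, b, a, k, a), (37, 29, b, a, t, m), (37, 29, s, r, k, a), (37, 29, s, r, t, m), (39, 29, b, a, k, a), (39, 29, b, a, t, m), (39, 29, s, r, k, a), (39, 29, s, r, t, m)}.
Filtering on E ≠ t leaves {(36, 29, b, a, k, a), (36, 29, s, r, k, a), (37, 29, b, a, k, a), (37, 29, s, r, k, a), (39, 29, b, a, k, a), (39, 29, s, r, k, a)}.
π[G, F, A]: project onto (G, F, A) → {(b, 29, 36), (b, 29, 37), (b, 29, 39), (s, 29, 36), (s, 29, 37), (s, 29, 39)}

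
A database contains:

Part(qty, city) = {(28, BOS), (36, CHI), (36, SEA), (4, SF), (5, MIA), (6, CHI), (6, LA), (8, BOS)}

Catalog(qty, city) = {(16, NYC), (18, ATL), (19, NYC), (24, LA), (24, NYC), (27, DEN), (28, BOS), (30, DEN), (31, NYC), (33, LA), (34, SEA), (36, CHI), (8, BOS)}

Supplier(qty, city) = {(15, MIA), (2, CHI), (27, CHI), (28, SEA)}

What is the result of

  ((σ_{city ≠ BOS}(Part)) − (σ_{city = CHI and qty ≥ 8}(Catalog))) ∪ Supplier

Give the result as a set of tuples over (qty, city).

Filtering on city ≠ BOS leaves {(36, CHI), (36, SEA), (4, SF), (5, MIA), (6, CHI), (6, LA)}.
Filtering on city = CHI and qty ≥ 8 leaves {(36, CHI)}.
Difference: {(36, CHI), (36, SEA), (4, SF), (5, MIA), (6, CHI), (6, LA)} with {(36, CHI)} → {(36, SEA), (4, SF), (5, MIA), (6, CHI), (6, LA)}
Union: {(36, SEA), (4, SF), (5, MIA), (6, CHI), (6, LA)} with {(15, MIA), (2, CHI), (27, CHI), (28, SEA)} → {(15, MIA), (2, CHI), (27, CHI), (28, SEA), (36, SEA), (4, SF), (5, MIA), (6, CHI), (6, LA)}

{(15, MIA), (2, CHI), (27, CHI), (28, SEA), (36, SEA), (4, SF), (5, MIA), (6, CHI), (6, LA)}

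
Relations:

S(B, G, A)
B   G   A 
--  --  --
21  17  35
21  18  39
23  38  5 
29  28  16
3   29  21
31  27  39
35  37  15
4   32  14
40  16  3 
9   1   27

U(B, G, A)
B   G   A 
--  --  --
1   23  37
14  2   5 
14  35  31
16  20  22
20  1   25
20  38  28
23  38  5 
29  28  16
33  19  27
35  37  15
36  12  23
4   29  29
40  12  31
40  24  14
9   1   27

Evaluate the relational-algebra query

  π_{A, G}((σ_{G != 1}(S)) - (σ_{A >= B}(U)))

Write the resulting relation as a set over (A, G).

{(14, 32), (15, 37), (16, 28), (21, 29), (3, 16), (35, 17), (39, 18), (39, 27), (5, 38)}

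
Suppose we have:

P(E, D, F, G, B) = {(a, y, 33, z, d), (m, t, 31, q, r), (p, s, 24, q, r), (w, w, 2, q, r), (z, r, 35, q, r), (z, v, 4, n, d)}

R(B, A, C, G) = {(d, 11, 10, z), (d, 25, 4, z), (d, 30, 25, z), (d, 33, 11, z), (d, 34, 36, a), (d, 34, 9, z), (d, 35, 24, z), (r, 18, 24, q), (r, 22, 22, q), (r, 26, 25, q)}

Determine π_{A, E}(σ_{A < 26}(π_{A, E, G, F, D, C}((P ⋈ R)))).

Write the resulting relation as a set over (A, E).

{(11, a), (18, m), (18, p), (18, w), (18, z), (22, m), (22, p), (22, w), (22, z), (25, a)}

P ⋈ R (natural join on G, B): {(a, y, 33, z, d, 11, 10), (a, y, 33, z, d, 25, 4), (a, y, 33, z, d, 30, 25), (a, y, 33, z, d, 33, 11), (a, y, 33, z, d, 34, 9), (a, y, 33, z, d, 35, 24), (m, t, 31, q, r, 18, 24), (m, t, 31, q, r, 22, 22), (m, t, 31, q, r, 26, 25), (p, s, 24, q, r, 18, 24), (p, s, 24, q, r, 22, 22), (p, s, 24, q, r, 26, 25), (w, w, 2, q, r, 18, 24), (w, w, 2, q, r, 22, 22), (w, w, 2, q, r, 26, 25), (z, r, 35, q, r, 18, 24), (z, r, 35, q, r, 22, 22), (z, r, 35, q, r, 26, 25)}
π_{A, E, G, F, D, C} gives {(11, a, z, 33, y, 10), (18, m, q, 31, t, 24), (18, p, q, 24, s, 24), (18, w, q, 2, w, 24), (18, z, q, 35, r, 24), (22, m, q, 31, t, 22), (22, p, q, 24, s, 22), (22, w, q, 2, w, 22), (22, z, q, 35, r, 22), (25, a, z, 33, y, 4), (26, m, q, 31, t, 25), (26, p, q, 24, s, 25), (26, w, q, 2, w, 25), (26, z, q, 35, r, 25), (30, a, z, 33, y, 25), (33, a, z, 33, y, 11), (34, a, z, 33, y, 9), (35, a, z, 33, y, 24)}.
σ[A < 26]: keep tuples satisfying A < 26 → {(11, a, z, 33, y, 10), (18, m, q, 31, t, 24), (18, p, q, 24, s, 24), (18, w, q, 2, w, 24), (18, z, q, 35, r, 24), (22, m, q, 31, t, 22), (22, p, q, 24, s, 22), (22, w, q, 2, w, 22), (22, z, q, 35, r, 22), (25, a, z, 33, y, 4)}
π_{A, E} gives {(11, a), (18, m), (18, p), (18, w), (18, z), (22, m), (22, p), (22, w), (22, z), (25, a)}.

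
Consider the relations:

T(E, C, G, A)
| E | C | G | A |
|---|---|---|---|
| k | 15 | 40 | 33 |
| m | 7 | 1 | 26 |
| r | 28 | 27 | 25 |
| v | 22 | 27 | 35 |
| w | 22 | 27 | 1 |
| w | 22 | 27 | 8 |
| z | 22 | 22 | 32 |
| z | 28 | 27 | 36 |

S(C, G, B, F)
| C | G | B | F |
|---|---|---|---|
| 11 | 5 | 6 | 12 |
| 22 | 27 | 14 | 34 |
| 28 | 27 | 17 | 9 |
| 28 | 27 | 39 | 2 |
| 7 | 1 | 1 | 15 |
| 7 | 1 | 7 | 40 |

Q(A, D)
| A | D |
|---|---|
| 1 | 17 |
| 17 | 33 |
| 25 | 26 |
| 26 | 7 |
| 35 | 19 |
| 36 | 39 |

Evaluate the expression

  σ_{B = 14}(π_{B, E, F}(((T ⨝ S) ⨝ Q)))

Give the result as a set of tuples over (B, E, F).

{(14, v, 34), (14, w, 34)}

Joining T and S on C, G yields {(m, 7, 1, 26, 1, 15), (m, 7, 1, 26, 7, 40), (r, 28, 27, 25, 17, 9), (r, 28, 27, 25, 39, 2), (v, 22, 27, 35, 14, 34), (w, 22, 27, 1, 14, 34), (w, 22, 27, 8, 14, 34), (z, 28, 27, 36, 17, 9), (z, 28, 27, 36, 39, 2)}.
Joining (T ⨝ S) and Q on A yields {(m, 7, 1, 26, 1, 15, 7), (m, 7, 1, 26, 7, 40, 7), (r, 28, 27, 25, 17, 9, 26), (r, 28, 27, 25, 39, 2, 26), (v, 22, 27, 35, 14, 34, 19), (w, 22, 27, 1, 14, 34, 17), (z, 28, 27, 36, 17, 9, 39), (z, 28, 27, 36, 39, 2, 39)}.
Projecting to B, E, F: {(1, m, 15), (14, v, 34), (14, w, 34), (17, r, 9), (17, z, 9), (39, r, 2), (39, z, 2), (7, m, 40)}
Filtering on B = 14 leaves {(14, v, 34), (14, w, 34)}.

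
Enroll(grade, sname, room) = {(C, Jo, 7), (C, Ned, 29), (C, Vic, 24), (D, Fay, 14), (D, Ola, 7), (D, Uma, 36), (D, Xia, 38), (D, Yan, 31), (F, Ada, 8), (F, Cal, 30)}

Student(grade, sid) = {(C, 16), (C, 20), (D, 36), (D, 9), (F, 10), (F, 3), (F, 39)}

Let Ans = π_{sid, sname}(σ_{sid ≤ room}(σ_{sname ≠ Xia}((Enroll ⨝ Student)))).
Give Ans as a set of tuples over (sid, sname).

{(10, Cal), (16, Ned), (16, Vic), (20, Ned), (20, Vic), (3, Ada), (3, Cal), (36, Uma), (9, Fay), (9, Uma), (9, Yan)}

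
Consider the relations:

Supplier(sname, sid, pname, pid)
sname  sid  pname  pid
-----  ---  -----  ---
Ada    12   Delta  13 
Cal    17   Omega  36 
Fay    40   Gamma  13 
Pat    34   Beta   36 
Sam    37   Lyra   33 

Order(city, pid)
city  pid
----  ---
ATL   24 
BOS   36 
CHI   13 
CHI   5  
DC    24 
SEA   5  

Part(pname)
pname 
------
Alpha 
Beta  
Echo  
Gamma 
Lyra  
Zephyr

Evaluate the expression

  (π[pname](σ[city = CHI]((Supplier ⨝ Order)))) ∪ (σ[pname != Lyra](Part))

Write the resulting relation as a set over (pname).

Joining Supplier and Order on pid yields {(Ada, 12, Delta, 13, CHI), (Cal, 17, Omega, 36, BOS), (Fay, 40, Gamma, 13, CHI), (Pat, 34, Beta, 36, BOS)}.
Apply σ_{city = CHI}; surviving tuples: {(Ada, 12, Delta, 13, CHI), (Fay, 40, Gamma, 13, CHI)}
Keep only column(s) pname: {Delta, Gamma}
Apply σ_{pname != Lyra}; surviving tuples: {Alpha, Beta, Echo, Gamma, Zephyr}
Taking the union: {Alpha, Beta, Delta, Echo, Gamma, Zephyr}

{Alpha, Beta, Delta, Echo, Gamma, Zephyr}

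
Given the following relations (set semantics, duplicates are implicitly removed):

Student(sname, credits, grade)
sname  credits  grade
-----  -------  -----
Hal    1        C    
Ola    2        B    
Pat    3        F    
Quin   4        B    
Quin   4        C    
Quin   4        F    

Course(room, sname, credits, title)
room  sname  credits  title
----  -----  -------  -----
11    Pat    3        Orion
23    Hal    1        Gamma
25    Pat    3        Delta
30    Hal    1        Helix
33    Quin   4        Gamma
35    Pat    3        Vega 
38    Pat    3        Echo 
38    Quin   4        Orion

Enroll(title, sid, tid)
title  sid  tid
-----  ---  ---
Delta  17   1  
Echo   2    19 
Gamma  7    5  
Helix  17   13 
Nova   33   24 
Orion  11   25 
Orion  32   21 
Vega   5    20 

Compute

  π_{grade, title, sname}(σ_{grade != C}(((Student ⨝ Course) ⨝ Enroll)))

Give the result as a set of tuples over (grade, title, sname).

{(B, Gamma, Quin), (B, Orion, Quin), (F, Delta, Pat), (F, Echo, Pat), (F, Gamma, Quin), (F, Orion, Pat), (F, Orion, Quin), (F, Vega, Pat)}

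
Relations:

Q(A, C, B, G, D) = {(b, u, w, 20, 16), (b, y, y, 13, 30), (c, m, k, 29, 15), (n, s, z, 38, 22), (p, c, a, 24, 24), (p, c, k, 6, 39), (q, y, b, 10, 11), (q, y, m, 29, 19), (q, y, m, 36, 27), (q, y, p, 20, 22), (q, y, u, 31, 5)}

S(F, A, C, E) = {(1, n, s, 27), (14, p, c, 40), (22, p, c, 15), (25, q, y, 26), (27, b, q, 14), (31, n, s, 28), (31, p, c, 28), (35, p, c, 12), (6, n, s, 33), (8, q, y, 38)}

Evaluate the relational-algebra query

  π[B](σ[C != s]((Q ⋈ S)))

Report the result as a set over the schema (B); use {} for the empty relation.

Natural join on A, C: {(n, s, z, 38, 22, 1, 27), (n, s, z, 38, 22, 31, 28), (n, s, z, 38, 22, 6, 33), (p, c, a, 24, 24, 14, 40), (p, c, a, 24, 24, 22, 15), (p, c, a, 24, 24, 31, 28), (p, c, a, 24, 24, 35, 12), (p, c, k, 6, 39, 14, 40), (p, c, k, 6, 39, 22, 15), (p, c, k, 6, 39, 31, 28), (p, c, k, 6, 39, 35, 12), (q, y, b, 10, 11, 25, 26), (q, y, b, 10, 11, 8, 38), (q, y, m, 29, 19, 25, 26), (q, y, m, 29, 19, 8, 38), (q, y, m, 36, 27, 25, 26), (q, y, m, 36, 27, 8, 38), (q, y, p, 20, 22, 25, 26), (q, y, p, 20, 22, 8, 38), (q, y, u, 31, 5, 25, 26), (q, y, u, 31, 5, 8, 38)}
Apply σ_{C != s}; surviving tuples: {(p, c, a, 24, 24, 14, 40), (p, c, a, 24, 24, 22, 15), (p, c, a, 24, 24, 31, 28), (p, c, a, 24, 24, 35, 12), (p, c, k, 6, 39, 14, 40), (p, c, k, 6, 39, 22, 15), (p, c, k, 6, 39, 31, 28), (p, c, k, 6, 39, 35, 12), (q, y, b, 10, 11, 25, 26), (q, y, b, 10, 11, 8, 38), (q, y, m, 29, 19, 25, 26), (q, y, m, 29, 19, 8, 38), (q, y, m, 36, 27, 25, 26), (q, y, m, 36, 27, 8, 38), (q, y, p, 20, 22, 25, 26), (q, y, p, 20, 22, 8, 38), (q, y, u, 31, 5, 25, 26), (q, y, u, 31, 5, 8, 38)}
π_{B} gives {a, b, k, m, p, u} (12 duplicate(s) eliminated).

{a, b, k, m, p, u}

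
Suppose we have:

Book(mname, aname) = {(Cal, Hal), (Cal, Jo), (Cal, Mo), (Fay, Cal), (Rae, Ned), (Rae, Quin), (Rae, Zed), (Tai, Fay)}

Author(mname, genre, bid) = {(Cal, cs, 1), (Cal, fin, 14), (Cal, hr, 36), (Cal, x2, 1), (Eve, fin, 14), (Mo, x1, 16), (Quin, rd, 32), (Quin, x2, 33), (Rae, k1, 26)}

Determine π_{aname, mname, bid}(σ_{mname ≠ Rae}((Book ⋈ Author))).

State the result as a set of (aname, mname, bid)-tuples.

{(Hal, Cal, 1), (Hal, Cal, 14), (Hal, Cal, 36), (Jo, Cal, 1), (Jo, Cal, 14), (Jo, Cal, 36), (Mo, Cal, 1), (Mo, Cal, 14), (Mo, Cal, 36)}

Natural join on mname: {(Cal, Hal, cs, 1), (Cal, Hal, fin, 14), (Cal, Hal, hr, 36), (Cal, Hal, x2, 1), (Cal, Jo, cs, 1), (Cal, Jo, fin, 14), (Cal, Jo, hr, 36), (Cal, Jo, x2, 1), (Cal, Mo, cs, 1), (Cal, Mo, fin, 14), (Cal, Mo, hr, 36), (Cal, Mo, x2, 1), (Rae, Ned, k1, 26), (Rae, Quin, k1, 26), (Rae, Zed, k1, 26)}
Filtering on mname ≠ Rae leaves {(Cal, Hal, cs, 1), (Cal, Hal, fin, 14), (Cal, Hal, hr, 36), (Cal, Hal, x2, 1), (Cal, Jo, cs, 1), (Cal, Jo, fin, 14), (Cal, Jo, hr, 36), (Cal, Jo, x2, 1), (Cal, Mo, cs, 1), (Cal, Mo, fin, 14), (Cal, Mo, hr, 36), (Cal, Mo, x2, 1)}.
π_{aname, mname, bid} gives {(Hal, Cal, 1), (Hal, Cal, 14), (Hal, Cal, 36), (Jo, Cal, 1), (Jo, Cal, 14), (Jo, Cal, 36), (Mo, Cal, 1), (Mo, Cal, 14), (Mo, Cal, 36)} (3 duplicate(s) eliminated).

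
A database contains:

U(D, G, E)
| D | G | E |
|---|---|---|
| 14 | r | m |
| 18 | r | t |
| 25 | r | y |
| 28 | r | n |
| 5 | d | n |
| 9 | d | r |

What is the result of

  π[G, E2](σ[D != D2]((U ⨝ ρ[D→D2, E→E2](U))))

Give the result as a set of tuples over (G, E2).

{(d, n), (d, r), (r, m), (r, n), (r, t), (r, y)}

ρ[D→D2, E→E2]: schema becomes (D2, G, E2); tuples unchanged.
Joining U and ρ[D→D2, E→E2](U) on G yields {(14, r, m, 14, m), (14, r, m, 18, t), (14, r, m, 25, y), (14, r, m, 28, n), (18, r, t, 14, m), (18, r, t, 18, t), (18, r, t, 25, y), (18, r, t, 28, n), (25, r, y, 14, m), (25, r, y, 18, t), (25, r, y, 25, y), (25, r, y, 28, n), (28, r, n, 14, m), (28, r, n, 18, t), (28, r, n, 25, y), (28, r, n, 28, n), (5, d, n, 5, n), (5, d, n, 9, r), (9, d, r, 5, n), (9, d, r, 9, r)}.
Selection D != D2: {(14, r, m, 18, t), (14, r, m, 25, y), (14, r, m, 28, n), (18, r, t, 14, m), (18, r, t, 25, y), (18, r, t, 28, n), (25, r, y, 14, m), (25, r, y, 18, t), (25, r, y, 28, n), (28, r, n, 14, m), (28, r, n, 18, t), (28, r, n, 25, y), (5, d, n, 9, r), (9, d, r, 5, n)}
π[G, E2]: project onto (G, E2) (8 duplicate(s) eliminated) → {(d, n), (d, r), (r, m), (r, n), (r, t), (r, y)}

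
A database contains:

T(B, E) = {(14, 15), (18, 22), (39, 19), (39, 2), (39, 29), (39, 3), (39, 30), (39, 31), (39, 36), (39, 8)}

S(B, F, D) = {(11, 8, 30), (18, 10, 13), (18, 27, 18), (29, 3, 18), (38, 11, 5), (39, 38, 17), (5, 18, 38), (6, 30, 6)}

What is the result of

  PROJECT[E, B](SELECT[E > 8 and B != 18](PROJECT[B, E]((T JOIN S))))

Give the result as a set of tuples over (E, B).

T ⋈ S (natural join on B): {(18, 22, 10, 13), (18, 22, 27, 18), (39, 19, 38, 17), (39, 2, 38, 17), (39, 29, 38, 17), (39, 3, 38, 17), (39, 30, 38, 17), (39, 31, 38, 17), (39, 36, 38, 17), (39, 8, 38, 17)}
Keep only column(s) B, E (1 duplicate(s) eliminated): {(18, 22), (39, 19), (39, 2), (39, 29), (39, 3), (39, 30), (39, 31), (39, 36), (39, 8)}
Apply σ_{E > 8 and B != 18}; surviving tuples: {(39, 19), (39, 29), (39, 30), (39, 31), (39, 36)}
Keep only column(s) E, B: {(19, 39), (29, 39), (30, 39), (31, 39), (36, 39)}

{(19, 39), (29, 39), (30, 39), (31, 39), (36, 39)}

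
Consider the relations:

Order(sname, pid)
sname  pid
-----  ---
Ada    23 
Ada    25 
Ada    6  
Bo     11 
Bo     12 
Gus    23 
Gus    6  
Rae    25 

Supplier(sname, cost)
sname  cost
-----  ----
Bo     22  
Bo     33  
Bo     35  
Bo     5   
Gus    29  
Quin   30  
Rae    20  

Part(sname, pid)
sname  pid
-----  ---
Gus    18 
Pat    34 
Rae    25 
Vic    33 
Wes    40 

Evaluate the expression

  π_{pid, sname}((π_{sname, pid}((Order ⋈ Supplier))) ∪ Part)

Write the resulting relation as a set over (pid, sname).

Order ⋈ Supplier (natural join on sname): {(Bo, 11, 22), (Bo, 11, 33), (Bo, 11, 35), (Bo, 11, 5), (Bo, 12, 22), (Bo, 12, 33), (Bo, 12, 35), (Bo, 12, 5), (Gus, 23, 29), (Gus, 6, 29), (Rae, 25, 20)}
π[sname, pid]: project onto (sname, pid) (6 duplicate(s) eliminated) → {(Bo, 11), (Bo, 12), (Gus, 23), (Gus, 6), (Rae, 25)}
Taking the union: {(Bo, 11), (Bo, 12), (Gus, 18), (Gus, 23), (Gus, 6), (Pat, 34), (Rae, 25), (Vic, 33), (Wes, 40)}
π[pid, sname]: project onto (pid, sname) → {(11, Bo), (12, Bo), (18, Gus), (23, Gus), (25, Rae), (33, Vic), (34, Pat), (40, Wes), (6, Gus)}

{(11, Bo), (12, Bo), (18, Gus), (23, Gus), (25, Rae), (33, Vic), (34, Pat), (40, Wes), (6, Gus)}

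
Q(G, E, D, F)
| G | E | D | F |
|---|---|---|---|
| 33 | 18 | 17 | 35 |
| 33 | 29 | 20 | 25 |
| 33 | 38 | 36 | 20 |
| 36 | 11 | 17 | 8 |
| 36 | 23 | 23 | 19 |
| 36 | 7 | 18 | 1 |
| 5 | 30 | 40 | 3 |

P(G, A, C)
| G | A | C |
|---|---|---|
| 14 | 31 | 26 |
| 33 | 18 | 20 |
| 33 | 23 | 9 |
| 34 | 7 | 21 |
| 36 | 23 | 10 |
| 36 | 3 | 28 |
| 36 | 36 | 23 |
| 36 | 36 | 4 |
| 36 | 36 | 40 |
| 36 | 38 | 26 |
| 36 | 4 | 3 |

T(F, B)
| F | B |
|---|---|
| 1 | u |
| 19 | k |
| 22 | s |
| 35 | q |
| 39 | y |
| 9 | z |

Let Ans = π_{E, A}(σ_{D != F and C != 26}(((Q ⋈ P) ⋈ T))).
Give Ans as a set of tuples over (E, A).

{(18, 18), (18, 23), (23, 23), (23, 3), (23, 36), (23, 4), (7, 23), (7, 3), (7, 36), (7, 4)}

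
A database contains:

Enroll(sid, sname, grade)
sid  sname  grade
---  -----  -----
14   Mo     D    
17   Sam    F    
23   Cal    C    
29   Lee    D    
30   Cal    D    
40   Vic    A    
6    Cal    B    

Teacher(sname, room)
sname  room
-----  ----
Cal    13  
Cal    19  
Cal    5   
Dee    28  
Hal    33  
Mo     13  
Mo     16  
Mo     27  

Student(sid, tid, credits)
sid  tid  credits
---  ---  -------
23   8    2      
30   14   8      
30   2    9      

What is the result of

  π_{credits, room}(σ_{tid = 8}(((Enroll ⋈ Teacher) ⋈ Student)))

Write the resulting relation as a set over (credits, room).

Joining Enroll and Teacher on sname yields {(14, Mo, D, 13), (14, Mo, D, 16), (14, Mo, D, 27), (23, Cal, C, 13), (23, Cal, C, 19), (23, Cal, C, 5), (30, Cal, D, 13), (30, Cal, D, 19), (30, Cal, D, 5), (6, Cal, B, 13), (6, Cal, B, 19), (6, Cal, B, 5)}.
Joining (Enroll ⋈ Teacher) and Student on sid yields {(23, Cal, C, 13, 8, 2), (23, Cal, C, 19, 8, 2), (23, Cal, C, 5, 8, 2), (30, Cal, D, 13, 14, 8), (30, Cal, D, 13, 2, 9), (30, Cal, D, 19, 14, 8), (30, Cal, D, 19, 2, 9), (30, Cal, D, 5, 14, 8), (30, Cal, D, 5, 2, 9)}.
σ[tid = 8]: keep tuples satisfying tid = 8 → {(23, Cal, C, 13, 8, 2), (23, Cal, C, 19, 8, 2), (23, Cal, C, 5, 8, 2)}
π[credits, room]: project onto (credits, room) → {(2, 13), (2, 19), (2, 5)}

{(2, 13), (2, 19), (2, 5)}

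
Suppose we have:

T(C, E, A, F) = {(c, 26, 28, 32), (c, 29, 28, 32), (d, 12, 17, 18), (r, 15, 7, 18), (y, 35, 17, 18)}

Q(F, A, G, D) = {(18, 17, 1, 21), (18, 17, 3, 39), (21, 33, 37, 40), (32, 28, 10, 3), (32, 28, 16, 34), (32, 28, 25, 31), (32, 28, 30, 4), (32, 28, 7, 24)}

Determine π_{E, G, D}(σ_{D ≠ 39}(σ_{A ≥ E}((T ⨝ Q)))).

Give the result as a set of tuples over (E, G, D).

Natural join on A, F: {(c, 26, 28, 32, 10, 3), (c, 26, 28, 32, 16, 34), (c, 26, 28, 32, 25, 31), (c, 26, 28, 32, 30, 4), (c, 26, 28, 32, 7, 24), (c, 29, 28, 32, 10, 3), (c, 29, 28, 32, 16, 34), (c, 29, 28, 32, 25, 31), (c, 29, 28, 32, 30, 4), (c, 29, 28, 32, 7, 24), (d, 12, 17, 18, 1, 21), (d, 12, 17, 18, 3, 39), (y, 35, 17, 18, 1, 21), (y, 35, 17, 18, 3, 39)}
σ[A ≥ E]: keep tuples satisfying A ≥ E → {(c, 26, 28, 32, 10, 3), (c, 26, 28, 32, 16, 34), (c, 26, 28, 32, 25, 31), (c, 26, 28, 32, 30, 4), (c, 26, 28, 32, 7, 24), (d, 12, 17, 18, 1, 21), (d, 12, 17, 18, 3, 39)}
σ[D ≠ 39]: keep tuples satisfying D ≠ 39 → {(c, 26, 28, 32, 10, 3), (c, 26, 28, 32, 16, 34), (c, 26, 28, 32, 25, 31), (c, 26, 28, 32, 30, 4), (c, 26, 28, 32, 7, 24), (d, 12, 17, 18, 1, 21)}
Keep only column(s) E, G, D: {(12, 1, 21), (26, 10, 3), (26, 16, 34), (26, 25, 31), (26, 30, 4), (26, 7, 24)}

{(12, 1, 21), (26, 10, 3), (26, 16, 34), (26, 25, 31), (26, 30, 4), (26, 7, 24)}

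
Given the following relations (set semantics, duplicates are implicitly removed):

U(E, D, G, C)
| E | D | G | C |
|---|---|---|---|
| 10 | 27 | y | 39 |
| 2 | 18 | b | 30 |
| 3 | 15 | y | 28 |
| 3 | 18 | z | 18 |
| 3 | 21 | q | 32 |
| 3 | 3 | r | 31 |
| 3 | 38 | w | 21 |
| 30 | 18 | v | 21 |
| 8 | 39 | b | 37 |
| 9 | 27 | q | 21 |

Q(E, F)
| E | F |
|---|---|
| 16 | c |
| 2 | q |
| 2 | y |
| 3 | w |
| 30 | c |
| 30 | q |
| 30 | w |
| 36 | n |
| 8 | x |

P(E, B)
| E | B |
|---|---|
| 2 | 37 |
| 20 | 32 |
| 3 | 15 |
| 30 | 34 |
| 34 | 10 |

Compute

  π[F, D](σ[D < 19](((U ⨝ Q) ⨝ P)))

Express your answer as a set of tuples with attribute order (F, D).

Natural join on E: {(2, 18, b, 30, q), (2, 18, b, 30, y), (3, 15, y, 28, w), (3, 18, z, 18, w), (3, 21, q, 32, w), (3, 3, r, 31, w), (3, 38, w, 21, w), (30, 18, v, 21, c), (30, 18, v, 21, q), (30, 18, v, 21, w), (8, 39, b, 37, x)}
Natural join on E: {(2, 18, b, 30, q, 37), (2, 18, b, 30, y, 37), (3, 15, y, 28, w, 15), (3, 18, z, 18, w, 15), (3, 21, q, 32, w, 15), (3, 3, r, 31, w, 15), (3, 38, w, 21, w, 15), (30, 18, v, 21, c, 34), (30, 18, v, 21, q, 34), (30, 18, v, 21, w, 34)}
Selection D < 19: {(2, 18, b, 30, q, 37), (2, 18, b, 30, y, 37), (3, 15, y, 28, w, 15), (3, 18, z, 18, w, 15), (3, 3, r, 31, w, 15), (30, 18, v, 21, c, 34), (30, 18, v, 21, q, 34), (30, 18, v, 21, w, 34)}
Projecting to F, D (2 duplicate(s) eliminated): {(c, 18), (q, 18), (w, 15), (w, 18), (w, 3), (y, 18)}

{(c, 18), (q, 18), (w, 15), (w, 18), (w, 3), (y, 18)}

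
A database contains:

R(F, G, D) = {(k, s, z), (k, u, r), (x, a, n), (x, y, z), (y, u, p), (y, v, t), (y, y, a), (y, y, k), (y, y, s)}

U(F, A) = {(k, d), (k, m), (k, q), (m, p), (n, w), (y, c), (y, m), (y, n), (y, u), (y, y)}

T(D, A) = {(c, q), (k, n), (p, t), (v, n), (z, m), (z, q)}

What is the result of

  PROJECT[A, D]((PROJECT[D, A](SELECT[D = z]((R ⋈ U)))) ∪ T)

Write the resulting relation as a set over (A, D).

Joining R and U on F yields {(k, s, z, d), (k, s, z, m), (k, s, z, q), (k, u, r, d), (k, u, r, m), (k, u, r, q), (y, u, p, c), (y, u, p, m), (y, u, p, n), (y, u, p, u), (y, u, p, y), (y, v, t, c), (y, v, t, m), (y, v, t, n), (y, v, t, u), (y, v, t, y), (y, y, a, c), (y, y, a, m), (y, y, a, n), (y, y, a, u), (y, y, a, y), (y, y, k, c), (y, y, k, m), (y, y, k, n), (y, y, k, u), (y, y, k, y), (y, y, s, c), (y, y, s, m), (y, y, s, n), (y, y, s, u), (y, y, s, y)}.
Filtering on D = z leaves {(k, s, z, d), (k, s, z, m), (k, s, z, q)}.
π[D, A]: project onto (D, A) → {(z, d), (z, m), (z, q)}
Union: {(z, d), (z, m), (z, q)} with {(c, q), (k, n), (p, t), (v, n), (z, m), (z, q)} → {(c, q), (k, n), (p, t), (v, n), (z, d), (z, m), (z, q)}
π[A, D]: project onto (A, D) → {(d, z), (m, z), (n, k), (n, v), (q, c), (q, z), (t, p)}

{(d, z), (m, z), (n, k), (n, v), (q, c), (q, z), (t, p)}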